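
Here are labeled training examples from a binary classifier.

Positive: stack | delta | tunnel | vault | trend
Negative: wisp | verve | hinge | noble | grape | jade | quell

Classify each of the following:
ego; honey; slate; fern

The classifier is using: contains 't'.
ego: no 't' — does not fit, so Negative.
honey: no 't' — does not fit, so Negative.
slate: has 't' — fits, so Positive.
fern: no 't' — does not fit, so Negative.

Negative, Negative, Positive, Negative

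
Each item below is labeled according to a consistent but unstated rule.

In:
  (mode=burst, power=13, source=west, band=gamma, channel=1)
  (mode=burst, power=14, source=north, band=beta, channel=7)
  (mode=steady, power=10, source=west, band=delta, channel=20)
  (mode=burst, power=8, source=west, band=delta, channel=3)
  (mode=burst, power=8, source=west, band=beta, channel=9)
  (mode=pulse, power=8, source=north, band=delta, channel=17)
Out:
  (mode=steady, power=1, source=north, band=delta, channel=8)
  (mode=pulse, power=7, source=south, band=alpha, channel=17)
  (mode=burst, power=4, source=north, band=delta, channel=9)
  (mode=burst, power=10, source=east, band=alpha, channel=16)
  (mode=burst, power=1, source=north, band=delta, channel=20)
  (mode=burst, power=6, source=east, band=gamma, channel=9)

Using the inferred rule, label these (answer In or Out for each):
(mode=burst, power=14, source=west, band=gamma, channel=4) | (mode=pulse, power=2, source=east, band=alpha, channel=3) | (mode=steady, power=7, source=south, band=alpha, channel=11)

The rule appears to be: channel ≠ 16 AND power ≥ 8.

In, Out, Out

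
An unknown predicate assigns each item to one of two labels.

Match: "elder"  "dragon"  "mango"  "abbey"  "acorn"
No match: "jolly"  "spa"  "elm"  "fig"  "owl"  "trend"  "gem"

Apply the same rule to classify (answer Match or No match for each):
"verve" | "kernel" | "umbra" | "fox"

Match, Match, Match, No match

The distinguishing property — has ≥ 2 vowels — holds for all the 'Match' cases and none of the 'No match' cases.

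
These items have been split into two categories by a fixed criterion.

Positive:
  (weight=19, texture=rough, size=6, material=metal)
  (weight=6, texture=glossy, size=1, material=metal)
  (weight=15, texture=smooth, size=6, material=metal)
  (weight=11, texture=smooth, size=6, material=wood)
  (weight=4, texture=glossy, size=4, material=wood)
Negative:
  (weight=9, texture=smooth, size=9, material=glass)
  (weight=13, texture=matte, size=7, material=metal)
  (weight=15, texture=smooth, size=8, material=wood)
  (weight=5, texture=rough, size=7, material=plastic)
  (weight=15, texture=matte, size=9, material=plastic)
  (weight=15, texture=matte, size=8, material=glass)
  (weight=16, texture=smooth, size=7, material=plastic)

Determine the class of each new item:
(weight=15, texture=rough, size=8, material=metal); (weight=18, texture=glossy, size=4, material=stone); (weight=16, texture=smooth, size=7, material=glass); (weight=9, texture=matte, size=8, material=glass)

Negative, Positive, Negative, Negative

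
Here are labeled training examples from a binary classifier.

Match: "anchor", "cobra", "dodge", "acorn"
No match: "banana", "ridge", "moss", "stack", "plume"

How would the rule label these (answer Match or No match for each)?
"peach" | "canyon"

All 'Match' examples share one property — length ≥ 5 AND contains 'o' — and every 'No match' example lacks it.
"peach" → length 5, no 'o' → No match.
"canyon" → length 6, has 'o' → Match.

No match, Match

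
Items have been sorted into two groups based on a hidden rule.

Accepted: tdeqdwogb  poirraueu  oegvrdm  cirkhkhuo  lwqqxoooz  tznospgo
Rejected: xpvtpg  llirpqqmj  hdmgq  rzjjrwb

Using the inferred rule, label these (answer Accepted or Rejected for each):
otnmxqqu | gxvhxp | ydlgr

Accepted, Rejected, Rejected

The simplest hypothesis consistent with all the labels is: contains 'o'.
otnmxqqu: Accepted (has 'o'). gxvhxp: Rejected (no 'o'). ydlgr: Rejected (no 'o').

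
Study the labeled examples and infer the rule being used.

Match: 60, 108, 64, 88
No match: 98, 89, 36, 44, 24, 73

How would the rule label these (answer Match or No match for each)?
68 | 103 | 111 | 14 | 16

A rule that fits every label: multiple of 4 AND at least 60 — true of each 'Match' example, false of each 'No match' one.

Match, No match, No match, No match, No match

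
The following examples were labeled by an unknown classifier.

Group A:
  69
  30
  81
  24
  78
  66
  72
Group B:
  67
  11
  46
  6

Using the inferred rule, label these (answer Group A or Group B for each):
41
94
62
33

Group B, Group B, Group B, Group A

A rule that fits every label: multiple of 3 AND at least 11 — true of each 'Group A' example, false of each 'Group B' one.
41: Group B (41 = 3·13 + 2, 41 ≥ 11). 94: Group B (94 = 3·31 + 1, 94 ≥ 11). 62: Group B (62 = 3·20 + 2, 62 ≥ 11). 33: Group A (33 = 3·11, 33 ≥ 11).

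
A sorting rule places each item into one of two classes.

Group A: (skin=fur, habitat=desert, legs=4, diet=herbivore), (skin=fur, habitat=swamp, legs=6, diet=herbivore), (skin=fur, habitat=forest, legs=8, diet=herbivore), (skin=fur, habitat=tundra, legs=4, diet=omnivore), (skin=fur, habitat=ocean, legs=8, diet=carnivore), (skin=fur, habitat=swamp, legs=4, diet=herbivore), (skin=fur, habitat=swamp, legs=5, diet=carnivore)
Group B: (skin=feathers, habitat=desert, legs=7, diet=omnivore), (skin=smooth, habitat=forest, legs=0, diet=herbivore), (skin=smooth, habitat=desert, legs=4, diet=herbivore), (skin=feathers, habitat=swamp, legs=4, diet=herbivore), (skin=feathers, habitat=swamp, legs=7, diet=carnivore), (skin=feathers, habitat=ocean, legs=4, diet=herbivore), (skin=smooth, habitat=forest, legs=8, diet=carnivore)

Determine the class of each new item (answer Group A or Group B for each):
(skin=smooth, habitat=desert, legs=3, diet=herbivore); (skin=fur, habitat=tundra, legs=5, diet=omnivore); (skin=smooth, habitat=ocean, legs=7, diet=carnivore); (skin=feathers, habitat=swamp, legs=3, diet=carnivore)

Group B, Group A, Group B, Group B

All 'Group A' examples share one property — skin is fur — and every 'Group B' example lacks it.
(skin=smooth, habitat=desert, legs=3, diet=herbivore): skin is smooth, doesn't match → Group B.
(skin=fur, habitat=tundra, legs=5, diet=omnivore): skin is fur, checks out → Group A.
(skin=smooth, habitat=ocean, legs=7, diet=carnivore): skin is smooth, doesn't match → Group B.
(skin=feathers, habitat=swamp, legs=3, diet=carnivore): skin is feathers, doesn't match → Group B.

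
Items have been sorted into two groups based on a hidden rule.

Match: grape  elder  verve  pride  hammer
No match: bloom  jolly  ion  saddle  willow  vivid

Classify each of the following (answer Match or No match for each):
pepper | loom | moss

Match, No match, No match

'Match' ⟺ contains 'r'.
pepper: Match (has 'r').
loom: No match (no 'r').
moss: No match (no 'r').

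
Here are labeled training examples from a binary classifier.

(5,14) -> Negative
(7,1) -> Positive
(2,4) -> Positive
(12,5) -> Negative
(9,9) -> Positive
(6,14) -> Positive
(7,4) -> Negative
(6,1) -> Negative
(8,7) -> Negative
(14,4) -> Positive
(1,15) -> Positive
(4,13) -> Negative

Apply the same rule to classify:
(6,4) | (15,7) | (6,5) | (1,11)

Rule: sum is even. This holds for each 'Positive' example and fails for each 'Negative' one.
(6,4) — 6+4 = 10, hence Positive. (15,7) — 15+7 = 22, hence Positive. (6,5) — 6+5 = 11, hence Negative. (1,11) — 1+11 = 12, hence Positive.

Positive, Positive, Negative, Positive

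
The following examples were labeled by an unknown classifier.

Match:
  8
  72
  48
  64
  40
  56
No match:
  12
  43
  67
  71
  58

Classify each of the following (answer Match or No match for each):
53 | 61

No match, No match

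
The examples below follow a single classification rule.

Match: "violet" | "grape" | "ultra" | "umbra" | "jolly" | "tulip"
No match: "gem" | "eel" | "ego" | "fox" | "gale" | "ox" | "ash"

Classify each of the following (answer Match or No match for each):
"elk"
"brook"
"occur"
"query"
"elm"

No match, Match, Match, Match, No match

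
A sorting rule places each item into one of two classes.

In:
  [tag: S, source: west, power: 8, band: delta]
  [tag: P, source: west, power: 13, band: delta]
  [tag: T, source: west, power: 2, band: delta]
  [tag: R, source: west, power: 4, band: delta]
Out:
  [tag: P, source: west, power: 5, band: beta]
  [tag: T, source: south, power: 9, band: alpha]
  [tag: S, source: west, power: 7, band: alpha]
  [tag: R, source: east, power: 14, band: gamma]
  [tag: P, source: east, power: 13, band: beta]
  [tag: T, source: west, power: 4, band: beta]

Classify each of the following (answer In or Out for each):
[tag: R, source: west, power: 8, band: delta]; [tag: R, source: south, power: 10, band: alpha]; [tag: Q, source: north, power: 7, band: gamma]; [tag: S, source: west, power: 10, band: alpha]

A rule that fits every label: band is delta — true of each 'In' example, false of each 'Out' one.
[tag: R, source: west, power: 8, band: delta] → band is delta → In. [tag: R, source: south, power: 10, band: alpha] → band is alpha → Out. [tag: Q, source: north, power: 7, band: gamma] → band is gamma → Out. [tag: S, source: west, power: 10, band: alpha] → band is alpha → Out.

In, Out, Out, Out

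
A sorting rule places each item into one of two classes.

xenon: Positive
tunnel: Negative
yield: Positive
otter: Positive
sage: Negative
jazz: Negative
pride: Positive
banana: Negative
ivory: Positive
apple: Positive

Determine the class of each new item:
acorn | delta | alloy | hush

Positive, Positive, Positive, Negative

Every 'Positive' example satisfies: odd length. None of the 'Negative' examples do.
acorn — length 5, hence Positive. delta — length 5, hence Positive. alloy — length 5, hence Positive. hush — length 4, hence Negative.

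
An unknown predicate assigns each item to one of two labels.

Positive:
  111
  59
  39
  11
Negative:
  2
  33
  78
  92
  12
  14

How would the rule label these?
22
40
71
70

Negative, Negative, Positive, Negative

The simplest hypothesis consistent with all the labels is: ≡ 3 (mod 4).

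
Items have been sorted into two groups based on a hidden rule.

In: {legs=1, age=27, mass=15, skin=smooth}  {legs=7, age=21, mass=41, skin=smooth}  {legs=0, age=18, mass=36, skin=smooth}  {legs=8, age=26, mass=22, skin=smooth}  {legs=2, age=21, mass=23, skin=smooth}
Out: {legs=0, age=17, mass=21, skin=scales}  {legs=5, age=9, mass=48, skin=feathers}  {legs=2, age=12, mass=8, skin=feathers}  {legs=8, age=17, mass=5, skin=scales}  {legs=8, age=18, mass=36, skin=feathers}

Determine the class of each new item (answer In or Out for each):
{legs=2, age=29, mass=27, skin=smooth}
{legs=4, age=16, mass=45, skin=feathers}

Checking candidate rules against both groups, what survives is: skin is smooth.
{legs=2, age=29, mass=27, skin=smooth} — skin is smooth, hence In.
{legs=4, age=16, mass=45, skin=feathers} — skin is feathers, hence Out.

In, Out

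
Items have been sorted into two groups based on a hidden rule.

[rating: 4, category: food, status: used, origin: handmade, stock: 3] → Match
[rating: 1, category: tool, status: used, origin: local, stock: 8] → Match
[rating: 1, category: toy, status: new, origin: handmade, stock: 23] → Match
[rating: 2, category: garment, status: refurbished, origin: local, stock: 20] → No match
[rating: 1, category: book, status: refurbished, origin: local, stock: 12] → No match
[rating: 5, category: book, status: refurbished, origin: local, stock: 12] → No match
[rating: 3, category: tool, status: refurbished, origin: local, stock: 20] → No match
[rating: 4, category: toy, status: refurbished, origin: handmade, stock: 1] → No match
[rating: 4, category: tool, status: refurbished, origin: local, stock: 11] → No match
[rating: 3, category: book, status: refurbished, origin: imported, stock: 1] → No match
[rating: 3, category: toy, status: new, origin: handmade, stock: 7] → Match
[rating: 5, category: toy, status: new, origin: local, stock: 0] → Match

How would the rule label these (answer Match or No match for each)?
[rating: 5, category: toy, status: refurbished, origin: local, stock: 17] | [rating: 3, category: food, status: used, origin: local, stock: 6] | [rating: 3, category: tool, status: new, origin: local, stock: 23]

The rule appears to be: status is not refurbished.

No match, Match, Match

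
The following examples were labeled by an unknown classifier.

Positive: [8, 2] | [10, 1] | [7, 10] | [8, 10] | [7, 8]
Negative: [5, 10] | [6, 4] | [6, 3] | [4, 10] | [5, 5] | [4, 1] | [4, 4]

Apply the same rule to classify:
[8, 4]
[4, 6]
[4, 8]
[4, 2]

One predicate separates the groups cleanly: first ≥ 7.
[8, 4] — first 8, hence Positive. [4, 6] — first 4, hence Negative. [4, 8] — first 4, hence Negative. [4, 2] — first 4, hence Negative.

Positive, Negative, Negative, Negative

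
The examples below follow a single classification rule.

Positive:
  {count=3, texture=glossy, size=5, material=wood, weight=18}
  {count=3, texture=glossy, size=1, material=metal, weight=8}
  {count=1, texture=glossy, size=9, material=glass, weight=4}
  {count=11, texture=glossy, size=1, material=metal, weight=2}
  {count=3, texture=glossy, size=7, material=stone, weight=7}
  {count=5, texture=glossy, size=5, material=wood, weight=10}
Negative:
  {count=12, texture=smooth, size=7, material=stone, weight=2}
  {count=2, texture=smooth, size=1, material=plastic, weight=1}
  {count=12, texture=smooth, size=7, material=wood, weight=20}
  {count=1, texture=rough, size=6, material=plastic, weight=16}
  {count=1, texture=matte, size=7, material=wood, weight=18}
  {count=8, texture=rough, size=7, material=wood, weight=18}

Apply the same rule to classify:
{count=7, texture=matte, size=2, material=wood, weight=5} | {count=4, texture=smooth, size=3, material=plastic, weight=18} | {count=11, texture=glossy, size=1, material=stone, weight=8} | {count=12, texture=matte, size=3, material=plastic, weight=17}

'Positive' ⟺ texture is glossy.
Negative: {count=7, texture=matte, size=2, material=wood, weight=5}, since texture is matte.
Negative: {count=4, texture=smooth, size=3, material=plastic, weight=18}, since texture is smooth.
Positive: {count=11, texture=glossy, size=1, material=stone, weight=8}, since texture is glossy.
Negative: {count=12, texture=matte, size=3, material=plastic, weight=17}, since texture is matte.

Negative, Negative, Positive, Negative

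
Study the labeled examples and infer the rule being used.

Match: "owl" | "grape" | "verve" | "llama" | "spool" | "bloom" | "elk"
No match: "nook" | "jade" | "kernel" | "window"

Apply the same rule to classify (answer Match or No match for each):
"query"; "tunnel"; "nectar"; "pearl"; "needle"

Match, No match, No match, Match, No match

All 'Match' examples share one property — odd length — and every 'No match' example lacks it.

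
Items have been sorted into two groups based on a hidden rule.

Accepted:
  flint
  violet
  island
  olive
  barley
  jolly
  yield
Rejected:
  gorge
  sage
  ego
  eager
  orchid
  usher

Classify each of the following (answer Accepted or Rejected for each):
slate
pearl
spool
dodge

Accepted, Accepted, Accepted, Rejected

The classifier is using: contains 'l'.
slate → has 'l' → Accepted.
pearl → has 'l' → Accepted.
spool → has 'l' → Accepted.
dodge → no 'l' → Rejected.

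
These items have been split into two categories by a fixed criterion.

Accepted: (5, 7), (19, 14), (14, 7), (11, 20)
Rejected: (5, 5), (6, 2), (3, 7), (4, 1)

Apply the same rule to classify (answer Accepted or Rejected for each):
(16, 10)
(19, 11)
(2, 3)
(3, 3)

Accepted, Accepted, Rejected, Rejected

The classifier is using: sum ≥ 12.
(16, 10): 16+10 = 26 — has this property, so Accepted.
(19, 11): 19+11 = 30 — has this property, so Accepted.
(2, 3): 2+3 = 5 — lacks this property, so Rejected.
(3, 3): 3+3 = 6 — lacks this property, so Rejected.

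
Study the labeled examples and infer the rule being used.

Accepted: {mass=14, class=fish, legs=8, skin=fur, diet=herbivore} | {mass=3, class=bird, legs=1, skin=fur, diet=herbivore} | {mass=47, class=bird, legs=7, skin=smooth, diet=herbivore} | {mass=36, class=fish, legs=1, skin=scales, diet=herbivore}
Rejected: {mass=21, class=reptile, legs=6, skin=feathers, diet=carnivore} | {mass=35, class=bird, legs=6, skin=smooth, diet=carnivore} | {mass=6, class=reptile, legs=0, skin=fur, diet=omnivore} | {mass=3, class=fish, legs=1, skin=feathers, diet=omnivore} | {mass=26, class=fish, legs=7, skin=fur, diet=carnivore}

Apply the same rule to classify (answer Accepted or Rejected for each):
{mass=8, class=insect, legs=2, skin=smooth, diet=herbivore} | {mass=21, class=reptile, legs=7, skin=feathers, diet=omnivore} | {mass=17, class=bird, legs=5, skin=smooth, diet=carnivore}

Checking candidate rules against both groups, what survives is: diet is herbivore.
{mass=8, class=insect, legs=2, skin=smooth, diet=herbivore} — diet is herbivore, hence Accepted.
{mass=21, class=reptile, legs=7, skin=feathers, diet=omnivore} — diet is omnivore, hence Rejected.
{mass=17, class=bird, legs=5, skin=smooth, diet=carnivore} — diet is carnivore, hence Rejected.

Accepted, Rejected, Rejected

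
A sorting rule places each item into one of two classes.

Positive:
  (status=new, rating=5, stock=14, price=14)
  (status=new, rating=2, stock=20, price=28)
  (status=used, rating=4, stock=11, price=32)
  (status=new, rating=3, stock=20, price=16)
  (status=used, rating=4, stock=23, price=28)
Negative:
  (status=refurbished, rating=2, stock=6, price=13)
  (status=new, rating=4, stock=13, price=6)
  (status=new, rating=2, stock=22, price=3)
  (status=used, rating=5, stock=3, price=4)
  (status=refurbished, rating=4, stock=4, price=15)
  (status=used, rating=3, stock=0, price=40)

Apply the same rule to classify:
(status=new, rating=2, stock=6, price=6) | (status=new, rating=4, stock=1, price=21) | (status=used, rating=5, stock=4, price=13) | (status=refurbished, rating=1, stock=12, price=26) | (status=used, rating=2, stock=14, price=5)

Every 'Positive' example satisfies: stock ≥ 6 AND price ≥ 14. None of the 'Negative' examples do.
(status=new, rating=2, stock=6, price=6): Negative (stock = 6, price = 6).
(status=new, rating=4, stock=1, price=21): Negative (stock = 1, price = 21).
(status=used, rating=5, stock=4, price=13): Negative (stock = 4, price = 13).
(status=refurbished, rating=1, stock=12, price=26): Positive (stock = 12, price = 26).
(status=used, rating=2, stock=14, price=5): Negative (stock = 14, price = 5).

Negative, Negative, Negative, Positive, Negative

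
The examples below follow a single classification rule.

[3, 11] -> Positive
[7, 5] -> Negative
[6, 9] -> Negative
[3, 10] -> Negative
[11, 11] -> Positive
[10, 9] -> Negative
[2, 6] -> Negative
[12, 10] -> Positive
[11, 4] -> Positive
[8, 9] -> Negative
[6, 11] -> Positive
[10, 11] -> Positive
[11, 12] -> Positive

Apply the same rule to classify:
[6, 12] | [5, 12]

One predicate separates the groups cleanly: max ≥ 11.
[6, 12]: max 12, qualifies → Positive.
[5, 12]: max 12, qualifies → Positive.

Positive, Positive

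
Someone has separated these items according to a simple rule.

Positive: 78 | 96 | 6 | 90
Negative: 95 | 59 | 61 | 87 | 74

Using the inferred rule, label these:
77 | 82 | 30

Negative, Negative, Positive

'Positive' ⟺ multiple of 6.
77 — 77 = 6·12 + 5, hence Negative.
82 — 82 = 6·13 + 4, hence Negative.
30 — 30 = 6·5, hence Positive.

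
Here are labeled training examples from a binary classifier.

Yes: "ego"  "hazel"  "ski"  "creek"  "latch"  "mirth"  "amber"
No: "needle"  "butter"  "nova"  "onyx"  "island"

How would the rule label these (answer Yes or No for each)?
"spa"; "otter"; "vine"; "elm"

The rule appears to be: odd length.

Yes, Yes, No, Yes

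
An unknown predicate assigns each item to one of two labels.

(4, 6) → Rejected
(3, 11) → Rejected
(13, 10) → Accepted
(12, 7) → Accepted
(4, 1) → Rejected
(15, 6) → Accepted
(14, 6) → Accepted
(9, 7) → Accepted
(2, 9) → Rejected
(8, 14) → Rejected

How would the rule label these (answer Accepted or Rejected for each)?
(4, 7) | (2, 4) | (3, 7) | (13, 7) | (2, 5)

Rejected, Rejected, Rejected, Accepted, Rejected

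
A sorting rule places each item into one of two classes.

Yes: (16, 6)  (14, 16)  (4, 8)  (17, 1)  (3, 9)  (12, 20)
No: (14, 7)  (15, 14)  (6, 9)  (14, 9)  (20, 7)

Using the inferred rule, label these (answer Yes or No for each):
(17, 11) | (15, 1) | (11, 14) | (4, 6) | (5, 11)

Yes, Yes, No, Yes, Yes

Every 'Yes' example satisfies: sum is even. None of the 'No' examples do.
(17, 11) → 17+11 = 28 → Yes. (15, 1) → 15+1 = 16 → Yes. (11, 14) → 11+14 = 25 → No. (4, 6) → 4+6 = 10 → Yes. (5, 11) → 5+11 = 16 → Yes.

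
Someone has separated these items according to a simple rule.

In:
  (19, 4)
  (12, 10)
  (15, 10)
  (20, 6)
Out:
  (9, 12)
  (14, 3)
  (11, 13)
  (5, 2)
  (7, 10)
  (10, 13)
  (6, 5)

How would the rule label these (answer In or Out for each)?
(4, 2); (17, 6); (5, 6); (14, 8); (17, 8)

The common property of the 'In' items is: first > second AND sum ≥ 21. No 'Out' item has it.
(4, 2): 4 > 2, 4+2 = 6 — fails this test, so Out.
(17, 6): 17 > 6, 17+6 = 23 — has this property, so In.
(5, 6): 5 < 6, 5+6 = 11 — fails this test, so Out.
(14, 8): 14 > 8, 14+8 = 22 — has this property, so In.
(17, 8): 17 > 8, 17+8 = 25 — has this property, so In.

Out, In, Out, In, In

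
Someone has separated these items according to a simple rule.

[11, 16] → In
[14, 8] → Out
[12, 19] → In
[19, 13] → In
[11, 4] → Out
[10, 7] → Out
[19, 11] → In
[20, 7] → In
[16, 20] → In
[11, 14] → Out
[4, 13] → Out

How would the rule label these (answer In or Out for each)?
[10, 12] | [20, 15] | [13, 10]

A rule that fits every label: sum ≥ 27 — true of each 'In' example, false of each 'Out' one.

Out, In, Out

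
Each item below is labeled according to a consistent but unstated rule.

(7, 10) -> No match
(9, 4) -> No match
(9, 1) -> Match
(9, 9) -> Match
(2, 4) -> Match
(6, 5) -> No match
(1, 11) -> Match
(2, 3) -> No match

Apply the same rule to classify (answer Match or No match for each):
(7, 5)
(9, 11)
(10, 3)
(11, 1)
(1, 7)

Match, Match, No match, Match, Match

All 'Match' examples share one property — sum is even — and every 'No match' example lacks it.
(7, 5) → 7+5 = 12 → Match. (9, 11) → 9+11 = 20 → Match. (10, 3) → 10+3 = 13 → No match. (11, 1) → 11+1 = 12 → Match. (1, 7) → 1+7 = 8 → Match.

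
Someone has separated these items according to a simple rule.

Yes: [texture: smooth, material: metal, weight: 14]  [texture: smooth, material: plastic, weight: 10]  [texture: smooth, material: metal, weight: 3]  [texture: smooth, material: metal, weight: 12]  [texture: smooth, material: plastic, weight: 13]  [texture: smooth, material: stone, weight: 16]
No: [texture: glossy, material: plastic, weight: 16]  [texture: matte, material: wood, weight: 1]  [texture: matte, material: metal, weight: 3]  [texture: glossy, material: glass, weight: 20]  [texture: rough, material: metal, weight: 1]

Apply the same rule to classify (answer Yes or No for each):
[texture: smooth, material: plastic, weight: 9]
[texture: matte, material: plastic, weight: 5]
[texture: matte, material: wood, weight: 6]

Yes, No, No

The rule appears to be: texture is smooth.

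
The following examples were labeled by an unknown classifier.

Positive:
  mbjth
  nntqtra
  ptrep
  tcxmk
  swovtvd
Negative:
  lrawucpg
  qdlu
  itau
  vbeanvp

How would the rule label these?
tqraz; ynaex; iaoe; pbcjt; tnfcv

Positive, Negative, Negative, Positive, Positive

The pattern is that an item is 'Positive' exactly when: odd length AND contains 't'.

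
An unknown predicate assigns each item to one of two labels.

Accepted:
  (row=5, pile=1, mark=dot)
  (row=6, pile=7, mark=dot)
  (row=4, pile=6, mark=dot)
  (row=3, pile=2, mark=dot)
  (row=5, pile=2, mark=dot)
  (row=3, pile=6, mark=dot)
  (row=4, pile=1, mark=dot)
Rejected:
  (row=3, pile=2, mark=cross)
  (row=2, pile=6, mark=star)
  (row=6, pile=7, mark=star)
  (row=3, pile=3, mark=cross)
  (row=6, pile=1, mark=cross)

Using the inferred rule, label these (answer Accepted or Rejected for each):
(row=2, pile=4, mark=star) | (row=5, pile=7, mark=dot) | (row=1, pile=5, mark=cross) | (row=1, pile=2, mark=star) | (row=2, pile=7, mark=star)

'Accepted' ⟺ mark is dot.
(row=2, pile=4, mark=star): Rejected (mark is star).
(row=5, pile=7, mark=dot): Accepted (mark is dot).
(row=1, pile=5, mark=cross): Rejected (mark is cross).
(row=1, pile=2, mark=star): Rejected (mark is star).
(row=2, pile=7, mark=star): Rejected (mark is star).

Rejected, Accepted, Rejected, Rejected, Rejected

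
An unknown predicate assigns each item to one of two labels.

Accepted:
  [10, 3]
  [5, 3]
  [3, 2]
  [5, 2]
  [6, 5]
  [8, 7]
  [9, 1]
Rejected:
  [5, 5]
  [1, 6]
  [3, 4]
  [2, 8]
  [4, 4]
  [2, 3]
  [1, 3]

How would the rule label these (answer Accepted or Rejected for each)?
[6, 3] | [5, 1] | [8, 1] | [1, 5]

Accepted, Accepted, Accepted, Rejected

Every 'Accepted' example satisfies: first > second. None of the 'Rejected' examples do.
[6, 3] — 6 > 3, hence Accepted.
[5, 1] — 5 > 1, hence Accepted.
[8, 1] — 8 > 1, hence Accepted.
[1, 5] — 1 < 5, hence Rejected.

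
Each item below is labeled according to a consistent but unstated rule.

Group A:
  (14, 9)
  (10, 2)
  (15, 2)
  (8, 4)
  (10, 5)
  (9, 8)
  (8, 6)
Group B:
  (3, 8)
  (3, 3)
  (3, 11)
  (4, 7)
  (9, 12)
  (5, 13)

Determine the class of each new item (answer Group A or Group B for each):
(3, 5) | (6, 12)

The simplest hypothesis consistent with all the labels is: first > second.

Group B, Group B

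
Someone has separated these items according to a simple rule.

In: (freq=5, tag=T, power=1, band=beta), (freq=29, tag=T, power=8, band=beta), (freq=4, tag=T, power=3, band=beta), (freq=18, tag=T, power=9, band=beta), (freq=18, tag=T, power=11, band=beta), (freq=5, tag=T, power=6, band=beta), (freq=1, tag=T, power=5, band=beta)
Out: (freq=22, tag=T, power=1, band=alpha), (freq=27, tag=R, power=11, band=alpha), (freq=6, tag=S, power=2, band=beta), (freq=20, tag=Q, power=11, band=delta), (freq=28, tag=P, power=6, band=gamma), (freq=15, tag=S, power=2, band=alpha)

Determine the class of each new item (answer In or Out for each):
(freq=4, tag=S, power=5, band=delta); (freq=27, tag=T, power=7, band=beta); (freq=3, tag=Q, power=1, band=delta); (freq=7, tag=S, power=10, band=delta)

The distinguishing property — tag is T AND band is beta — holds for all the 'In' cases and none of the 'Out' cases.
(freq=4, tag=S, power=5, band=delta) — tag is S, band is delta, hence Out.
(freq=27, tag=T, power=7, band=beta) — tag is T, band is beta, hence In.
(freq=3, tag=Q, power=1, band=delta) — tag is Q, band is delta, hence Out.
(freq=7, tag=S, power=10, band=delta) — tag is S, band is delta, hence Out.

Out, In, Out, Out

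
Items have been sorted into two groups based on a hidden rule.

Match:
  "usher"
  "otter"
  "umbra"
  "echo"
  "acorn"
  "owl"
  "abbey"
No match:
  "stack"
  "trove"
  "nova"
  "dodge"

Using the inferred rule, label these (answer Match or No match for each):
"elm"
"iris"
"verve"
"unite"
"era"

Match, Match, No match, Match, Match

The common property of the 'Match' items is: starts with a vowel. No 'No match' item has it.
"elm" — starts with 'e', hence Match.
"iris" — starts with 'i', hence Match.
"verve" — starts with 'v', hence No match.
"unite" — starts with 'u', hence Match.
"era" — starts with 'e', hence Match.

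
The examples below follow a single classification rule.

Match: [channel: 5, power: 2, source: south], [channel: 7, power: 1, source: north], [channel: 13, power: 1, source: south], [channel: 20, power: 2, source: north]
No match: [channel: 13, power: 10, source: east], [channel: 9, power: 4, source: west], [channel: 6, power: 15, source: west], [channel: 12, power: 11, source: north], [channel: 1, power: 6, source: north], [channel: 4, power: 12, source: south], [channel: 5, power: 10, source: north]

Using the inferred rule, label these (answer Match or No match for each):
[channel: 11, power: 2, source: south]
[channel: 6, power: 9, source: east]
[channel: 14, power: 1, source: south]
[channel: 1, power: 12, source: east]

Match, No match, Match, No match

Every 'Match' example satisfies: power ≤ 2. None of the 'No match' examples do.
Match: [channel: 11, power: 2, source: south], since power = 2. No match: [channel: 6, power: 9, source: east], since power = 9. Match: [channel: 14, power: 1, source: south], since power = 1. No match: [channel: 1, power: 12, source: east], since power = 12.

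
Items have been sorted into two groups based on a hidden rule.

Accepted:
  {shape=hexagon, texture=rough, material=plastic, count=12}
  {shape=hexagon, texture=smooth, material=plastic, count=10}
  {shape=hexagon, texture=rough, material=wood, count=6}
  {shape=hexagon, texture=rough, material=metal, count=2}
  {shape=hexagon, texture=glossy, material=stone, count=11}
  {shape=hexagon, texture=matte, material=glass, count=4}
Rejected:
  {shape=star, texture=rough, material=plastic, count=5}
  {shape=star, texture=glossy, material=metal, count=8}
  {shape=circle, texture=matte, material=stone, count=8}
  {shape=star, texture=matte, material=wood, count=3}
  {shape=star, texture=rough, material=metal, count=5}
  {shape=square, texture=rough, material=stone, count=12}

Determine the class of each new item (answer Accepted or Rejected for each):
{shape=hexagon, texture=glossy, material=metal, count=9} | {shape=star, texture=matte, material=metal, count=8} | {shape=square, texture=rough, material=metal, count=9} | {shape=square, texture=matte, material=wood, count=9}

The simplest hypothesis consistent with all the labels is: shape is hexagon.
{shape=hexagon, texture=glossy, material=metal, count=9}: shape is hexagon — has this property, so Accepted. {shape=star, texture=matte, material=metal, count=8}: shape is star — doesn't qualify, so Rejected. {shape=square, texture=rough, material=metal, count=9}: shape is square — doesn't qualify, so Rejected. {shape=square, texture=matte, material=wood, count=9}: shape is square — doesn't qualify, so Rejected.

Accepted, Rejected, Rejected, Rejected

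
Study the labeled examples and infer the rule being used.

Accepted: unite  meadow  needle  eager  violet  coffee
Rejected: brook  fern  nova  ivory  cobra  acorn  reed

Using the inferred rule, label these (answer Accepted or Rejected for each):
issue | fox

Accepted, Rejected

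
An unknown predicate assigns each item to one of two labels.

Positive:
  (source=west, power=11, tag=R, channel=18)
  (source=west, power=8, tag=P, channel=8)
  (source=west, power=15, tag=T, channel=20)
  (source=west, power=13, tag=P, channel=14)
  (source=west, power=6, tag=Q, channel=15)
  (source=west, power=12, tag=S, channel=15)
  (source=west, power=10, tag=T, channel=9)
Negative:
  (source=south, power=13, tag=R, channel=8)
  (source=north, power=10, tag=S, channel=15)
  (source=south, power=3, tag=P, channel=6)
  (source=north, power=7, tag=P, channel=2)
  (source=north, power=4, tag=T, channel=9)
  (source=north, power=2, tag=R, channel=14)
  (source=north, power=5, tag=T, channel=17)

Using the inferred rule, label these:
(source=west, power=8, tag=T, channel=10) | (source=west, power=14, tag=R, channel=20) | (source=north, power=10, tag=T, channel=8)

The classifier is using: source is west.

Positive, Positive, Negative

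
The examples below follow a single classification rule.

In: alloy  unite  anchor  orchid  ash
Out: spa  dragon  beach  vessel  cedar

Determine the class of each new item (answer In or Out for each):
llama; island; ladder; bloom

The common property of the 'In' items is: starts with a vowel. No 'Out' item has it.
llama → starts with 'l' → Out.
island → starts with 'i' → In.
ladder → starts with 'l' → Out.
bloom → starts with 'b' → Out.

Out, In, Out, Out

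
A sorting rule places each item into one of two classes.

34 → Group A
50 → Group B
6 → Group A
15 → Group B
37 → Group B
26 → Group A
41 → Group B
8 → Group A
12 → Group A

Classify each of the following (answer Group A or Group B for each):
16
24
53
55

The pattern is that an item is 'Group A' exactly when: even AND at most 34.

Group A, Group A, Group B, Group B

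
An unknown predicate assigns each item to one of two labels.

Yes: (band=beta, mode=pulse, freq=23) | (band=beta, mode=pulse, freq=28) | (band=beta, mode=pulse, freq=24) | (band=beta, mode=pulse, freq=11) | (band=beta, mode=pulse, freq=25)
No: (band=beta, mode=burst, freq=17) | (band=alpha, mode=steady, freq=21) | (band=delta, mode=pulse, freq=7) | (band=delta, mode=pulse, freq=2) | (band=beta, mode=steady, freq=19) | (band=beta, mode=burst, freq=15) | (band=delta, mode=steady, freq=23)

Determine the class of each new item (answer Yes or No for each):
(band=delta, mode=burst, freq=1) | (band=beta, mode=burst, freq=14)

No, No

Every 'Yes' example satisfies: mode is pulse AND band is beta. None of the 'No' examples do.
(band=delta, mode=burst, freq=1) — mode is burst, band is delta, hence No. (band=beta, mode=burst, freq=14) — mode is burst, band is beta, hence No.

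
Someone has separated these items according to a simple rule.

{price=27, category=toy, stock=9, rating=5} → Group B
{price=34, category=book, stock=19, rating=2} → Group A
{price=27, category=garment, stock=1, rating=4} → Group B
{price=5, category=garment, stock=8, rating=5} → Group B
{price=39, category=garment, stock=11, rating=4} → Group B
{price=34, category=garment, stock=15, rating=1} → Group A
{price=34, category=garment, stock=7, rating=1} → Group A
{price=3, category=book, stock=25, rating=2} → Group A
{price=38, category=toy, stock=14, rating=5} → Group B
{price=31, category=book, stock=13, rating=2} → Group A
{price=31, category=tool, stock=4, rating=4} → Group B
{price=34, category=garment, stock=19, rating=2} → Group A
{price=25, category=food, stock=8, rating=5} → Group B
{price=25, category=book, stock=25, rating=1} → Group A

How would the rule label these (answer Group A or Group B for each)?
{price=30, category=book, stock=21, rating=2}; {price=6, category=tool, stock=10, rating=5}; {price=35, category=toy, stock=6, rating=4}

'Group A' ⟺ rating ≤ 2.

Group A, Group B, Group B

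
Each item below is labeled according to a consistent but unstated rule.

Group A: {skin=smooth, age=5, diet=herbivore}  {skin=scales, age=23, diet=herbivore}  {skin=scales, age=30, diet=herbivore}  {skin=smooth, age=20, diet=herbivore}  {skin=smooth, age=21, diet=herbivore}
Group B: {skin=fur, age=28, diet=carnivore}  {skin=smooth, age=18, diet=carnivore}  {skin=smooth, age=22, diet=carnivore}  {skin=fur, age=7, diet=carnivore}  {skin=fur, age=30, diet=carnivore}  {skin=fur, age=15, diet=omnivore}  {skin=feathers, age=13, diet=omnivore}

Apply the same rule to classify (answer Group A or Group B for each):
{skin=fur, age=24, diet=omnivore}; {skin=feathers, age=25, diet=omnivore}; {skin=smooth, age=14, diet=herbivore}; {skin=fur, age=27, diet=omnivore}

Group B, Group B, Group A, Group B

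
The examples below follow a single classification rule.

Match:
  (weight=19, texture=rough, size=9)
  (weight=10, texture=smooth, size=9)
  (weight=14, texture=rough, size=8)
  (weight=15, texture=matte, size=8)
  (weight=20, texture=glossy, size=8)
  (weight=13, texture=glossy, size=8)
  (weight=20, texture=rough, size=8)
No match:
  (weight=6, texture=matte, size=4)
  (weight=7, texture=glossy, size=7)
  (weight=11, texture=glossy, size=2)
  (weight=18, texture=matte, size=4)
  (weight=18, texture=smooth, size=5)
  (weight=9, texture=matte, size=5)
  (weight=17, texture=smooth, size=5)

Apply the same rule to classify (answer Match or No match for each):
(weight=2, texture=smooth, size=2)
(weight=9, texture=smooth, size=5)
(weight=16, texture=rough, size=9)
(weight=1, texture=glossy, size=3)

The distinguishing property — size ≥ 8 — holds for all the 'Match' cases and none of the 'No match' cases.
(weight=2, texture=smooth, size=2): No match (size = 2).
(weight=9, texture=smooth, size=5): No match (size = 5).
(weight=16, texture=rough, size=9): Match (size = 9).
(weight=1, texture=glossy, size=3): No match (size = 3).

No match, No match, Match, No match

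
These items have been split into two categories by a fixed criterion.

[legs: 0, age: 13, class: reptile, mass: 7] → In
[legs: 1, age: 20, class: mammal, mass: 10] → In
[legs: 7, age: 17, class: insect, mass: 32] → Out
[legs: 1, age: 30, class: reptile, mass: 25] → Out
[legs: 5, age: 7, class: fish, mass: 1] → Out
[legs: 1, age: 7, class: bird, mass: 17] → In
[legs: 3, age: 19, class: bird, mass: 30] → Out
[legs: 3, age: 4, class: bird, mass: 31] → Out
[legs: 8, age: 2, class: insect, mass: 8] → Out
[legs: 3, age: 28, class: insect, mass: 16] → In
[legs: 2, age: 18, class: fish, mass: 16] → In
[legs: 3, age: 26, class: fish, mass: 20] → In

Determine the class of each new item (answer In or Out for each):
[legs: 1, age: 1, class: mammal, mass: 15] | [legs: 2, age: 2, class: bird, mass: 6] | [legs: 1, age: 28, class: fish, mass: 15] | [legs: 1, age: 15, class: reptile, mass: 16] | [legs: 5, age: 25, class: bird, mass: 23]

In, In, In, In, Out

A rule that fits every label: legs ≤ 3 AND mass ≤ 20 — true of each 'In' example, false of each 'Out' one.
[legs: 1, age: 1, class: mammal, mass: 15]: In (legs = 1, mass = 15).
[legs: 2, age: 2, class: bird, mass: 6]: In (legs = 2, mass = 6).
[legs: 1, age: 28, class: fish, mass: 15]: In (legs = 1, mass = 15).
[legs: 1, age: 15, class: reptile, mass: 16]: In (legs = 1, mass = 16).
[legs: 5, age: 25, class: bird, mass: 23]: Out (legs = 5, mass = 23).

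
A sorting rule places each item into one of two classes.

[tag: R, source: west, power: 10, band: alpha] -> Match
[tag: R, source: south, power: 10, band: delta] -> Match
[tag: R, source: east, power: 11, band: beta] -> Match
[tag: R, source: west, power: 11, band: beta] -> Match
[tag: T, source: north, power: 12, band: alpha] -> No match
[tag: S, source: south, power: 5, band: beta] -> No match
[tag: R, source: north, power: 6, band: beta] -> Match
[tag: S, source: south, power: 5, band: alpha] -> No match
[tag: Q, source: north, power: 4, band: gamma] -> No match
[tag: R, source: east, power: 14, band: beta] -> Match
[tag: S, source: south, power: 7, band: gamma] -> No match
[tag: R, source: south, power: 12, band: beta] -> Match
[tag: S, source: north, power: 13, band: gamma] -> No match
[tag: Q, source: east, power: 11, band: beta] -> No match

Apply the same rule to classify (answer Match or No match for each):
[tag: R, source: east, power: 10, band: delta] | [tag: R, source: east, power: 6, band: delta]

Match, Match

The classifier is using: tag is R.
[tag: R, source: east, power: 10, band: delta]: tag is R, qualifies → Match. [tag: R, source: east, power: 6, band: delta]: tag is R, qualifies → Match.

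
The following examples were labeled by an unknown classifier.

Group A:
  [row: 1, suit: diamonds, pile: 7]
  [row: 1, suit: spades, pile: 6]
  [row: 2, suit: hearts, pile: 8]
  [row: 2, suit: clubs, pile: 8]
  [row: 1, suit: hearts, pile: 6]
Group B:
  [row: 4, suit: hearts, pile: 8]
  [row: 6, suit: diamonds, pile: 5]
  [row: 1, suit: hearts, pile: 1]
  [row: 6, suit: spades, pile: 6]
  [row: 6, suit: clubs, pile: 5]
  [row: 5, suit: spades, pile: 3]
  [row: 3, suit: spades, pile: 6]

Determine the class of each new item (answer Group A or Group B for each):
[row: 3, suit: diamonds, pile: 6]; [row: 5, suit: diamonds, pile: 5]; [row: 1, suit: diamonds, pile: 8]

Group B, Group B, Group A

The common property of the 'Group A' items is: row ≤ 2 AND pile ≥ 3. No 'Group B' item has it.
[row: 3, suit: diamonds, pile: 6]: row = 3, pile = 6 — doesn't qualify, so Group B.
[row: 5, suit: diamonds, pile: 5]: row = 5, pile = 5 — doesn't qualify, so Group B.
[row: 1, suit: diamonds, pile: 8]: row = 1, pile = 8 — satisfies this, so Group A.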